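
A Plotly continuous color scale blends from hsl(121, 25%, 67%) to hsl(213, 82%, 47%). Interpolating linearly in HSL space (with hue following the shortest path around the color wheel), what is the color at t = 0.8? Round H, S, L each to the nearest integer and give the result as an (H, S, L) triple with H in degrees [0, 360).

(195, 71, 51)

Hue arc: Δh = 213 − 121 = 92° (|Δh| ≤ 180, already the shorter path).
H = 121 + 0.8 × (92) = 194.6 → 195°
S = 25 + 0.8 × (82 − 25) = 70.6 → 71%
L = 67 + 0.8 × (47 − 67) = 51 → 51%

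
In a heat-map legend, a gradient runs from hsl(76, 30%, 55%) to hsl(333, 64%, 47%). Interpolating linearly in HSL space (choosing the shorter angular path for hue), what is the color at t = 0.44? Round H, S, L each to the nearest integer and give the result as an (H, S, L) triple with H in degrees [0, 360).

Hue: 333 − 76 = 257°, but |257| > 180 so the shorter arc goes the other way: Δh = 257 − 360 = -103°.
H = 76 + 0.44 × (-103) = 30.68 → 31°
S = 30 + 0.44 × (64 − 30) = 44.96 → 45%
L = 55 + 0.44 × (47 − 55) = 51.48 → 51%

(31, 45, 51)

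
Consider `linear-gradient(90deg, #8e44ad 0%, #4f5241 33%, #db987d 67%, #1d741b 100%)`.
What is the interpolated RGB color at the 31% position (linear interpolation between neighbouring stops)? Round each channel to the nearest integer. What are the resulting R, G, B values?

(83, 81, 72)

31% lies between the 0% and 33% stops, so the local fraction is t = (31 − 0)/(33 − 0) = 31/33 ≈ 0.9394.
#8e44ad → (142, 68, 173); #4f5241 → (79, 82, 65).
R = 142 + 0.9394 × (79 − 142) = 82.818 → 83
G = 68 + 0.9394 × (82 − 68) = 81.152 → 81
B = 173 + 0.9394 × (65 − 173) = 71.545 → 72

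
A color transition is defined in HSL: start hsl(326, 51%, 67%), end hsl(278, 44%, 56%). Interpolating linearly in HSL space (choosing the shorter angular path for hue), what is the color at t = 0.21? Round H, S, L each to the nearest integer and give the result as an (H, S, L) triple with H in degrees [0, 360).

Hue arc: Δh = 278 − 326 = -48° (|Δh| ≤ 180, already the shorter path).
H = 326 + 0.21 × (-48) = 315.92 → 316°
S = 51 + 0.21 × (44 − 51) = 49.53 → 50%
L = 67 + 0.21 × (56 − 67) = 64.69 → 65%

(316, 50, 65)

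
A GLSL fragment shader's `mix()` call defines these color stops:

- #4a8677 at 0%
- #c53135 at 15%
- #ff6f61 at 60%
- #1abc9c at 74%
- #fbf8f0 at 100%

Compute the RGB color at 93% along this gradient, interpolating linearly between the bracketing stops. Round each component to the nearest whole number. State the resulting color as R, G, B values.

93% lies between the 74% and 100% stops, so the local fraction is t = (93 − 74)/(100 − 74) = 19/26 ≈ 0.7308.
#1abc9c → (26, 188, 156); #fbf8f0 → (251, 248, 240).
R = 26 + 0.7308 × (251 − 26) = 190.43 → 190
G = 188 + 0.7308 × (248 − 188) = 231.848 → 232
B = 156 + 0.7308 × (240 − 156) = 217.387 → 217

(190, 232, 217)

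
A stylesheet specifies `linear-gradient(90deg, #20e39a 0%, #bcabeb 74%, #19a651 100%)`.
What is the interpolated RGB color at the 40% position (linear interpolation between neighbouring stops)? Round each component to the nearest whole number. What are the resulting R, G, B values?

(116, 197, 198)

40% lies between the 0% and 74% stops, so the local fraction is t = (40 − 0)/(74 − 0) = 40/74 ≈ 0.5405.
#20e39a → (32, 227, 154); #bcabeb → (188, 171, 235).
R = 32 + 0.5405 × (188 − 32) = 116.318 → 116
G = 227 + 0.5405 × (171 − 227) = 196.732 → 197
B = 154 + 0.5405 × (235 − 154) = 197.78 → 198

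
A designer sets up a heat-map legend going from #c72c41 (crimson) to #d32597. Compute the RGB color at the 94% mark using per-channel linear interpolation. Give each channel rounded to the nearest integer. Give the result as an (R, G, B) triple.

(210, 37, 146)

#c72c41 → (199, 44, 65); #d32597 → (211, 37, 151).
94% corresponds to t = 0.94.
R = 199 + 0.94 × (211 − 199) = 199 + 0.94 × 12 = 210.28 → 210
G = 44 + 0.94 × (37 − 44) = 44 + 0.94 × -7 = 37.42 → 37
B = 65 + 0.94 × (151 − 65) = 65 + 0.94 × 86 = 145.84 → 146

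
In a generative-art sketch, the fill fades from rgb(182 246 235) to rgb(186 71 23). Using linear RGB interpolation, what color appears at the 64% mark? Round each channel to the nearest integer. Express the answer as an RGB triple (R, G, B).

64% corresponds to t = 0.64.
R = 182 + 0.64 × (186 − 182) = 182 + 0.64 × 4 = 184.56 → 185
G = 246 + 0.64 × (71 − 246) = 246 + 0.64 × -175 = 134 → 134
B = 235 + 0.64 × (23 − 235) = 235 + 0.64 × -212 = 99.32 → 99
So the blended color is (185, 134, 99), about #b98663.

(185, 134, 99)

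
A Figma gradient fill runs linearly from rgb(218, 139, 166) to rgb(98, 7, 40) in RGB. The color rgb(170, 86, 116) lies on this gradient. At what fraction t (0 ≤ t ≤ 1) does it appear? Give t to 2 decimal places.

0.40

Invert the lerp on the G channel (largest span, 132): t = (86 − 139) / (7 − 139) = -53/-132 = 0.40152.
Check on R: (170 − 218)/(98 − 218) = 0.4 ✓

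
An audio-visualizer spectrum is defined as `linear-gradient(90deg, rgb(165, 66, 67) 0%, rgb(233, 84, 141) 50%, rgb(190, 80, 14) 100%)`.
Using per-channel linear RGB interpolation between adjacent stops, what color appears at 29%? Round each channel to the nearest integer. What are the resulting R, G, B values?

(204, 76, 110)

29% lies between the 0% and 50% stops, so the local fraction is t = (29 − 0)/(50 − 0) = 29/50 ≈ 0.58.
R = 165 + 0.58 × (233 − 165) = 204.44 → 204
G = 66 + 0.58 × (84 − 66) = 76.44 → 76
B = 67 + 0.58 × (141 − 67) = 109.92 → 110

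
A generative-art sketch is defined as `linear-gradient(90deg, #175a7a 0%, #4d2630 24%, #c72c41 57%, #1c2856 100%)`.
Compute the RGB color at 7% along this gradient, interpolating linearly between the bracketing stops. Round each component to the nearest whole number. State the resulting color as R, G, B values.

(39, 75, 100)

7% lies between the 0% and 24% stops, so the local fraction is t = (7 − 0)/(24 − 0) = 7/24 ≈ 0.2917.
#175a7a → (23, 90, 122); #4d2630 → (77, 38, 48).
R = 23 + 0.2917 × (77 − 23) = 38.752 → 39
G = 90 + 0.2917 × (38 − 90) = 74.832 → 75
B = 122 + 0.2917 × (48 − 122) = 100.414 → 100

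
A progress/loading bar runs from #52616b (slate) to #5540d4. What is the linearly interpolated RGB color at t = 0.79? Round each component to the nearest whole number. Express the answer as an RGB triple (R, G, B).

(84, 71, 190)

#52616b → (82, 97, 107); #5540d4 → (85, 64, 212).
R = 82 + 0.79 × (85 − 82) = 82 + 0.79 × 3 = 84.37 → 84
G = 97 + 0.79 × (64 − 97) = 97 + 0.79 × -33 = 70.93 → 71
B = 107 + 0.79 × (212 − 107) = 107 + 0.79 × 105 = 189.95 → 190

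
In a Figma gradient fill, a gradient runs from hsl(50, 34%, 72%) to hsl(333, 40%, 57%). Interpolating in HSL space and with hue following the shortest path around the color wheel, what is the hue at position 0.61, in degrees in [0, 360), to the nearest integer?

3

Hue: 333 − 50 = 283°, but |283| > 180 so the shorter arc goes the other way: Δh = 283 − 360 = -77°.
H = 50 + 0.61 × (-77) = 3.03 → 3°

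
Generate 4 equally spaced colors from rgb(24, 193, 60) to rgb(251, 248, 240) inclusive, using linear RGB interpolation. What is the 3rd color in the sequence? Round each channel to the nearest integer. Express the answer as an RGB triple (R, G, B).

With 4 swatches and endpoints inclusive, swatch 3 sits at t = (3 − 1)/(4 − 1) = 2/3 ≈ 0.6667.
R = 24 + 0.6667 × (251 − 24) = 175.341 → 175
G = 193 + 0.6667 × (248 − 193) = 229.668 → 230
B = 60 + 0.6667 × (240 − 60) = 180.006 → 180

(175, 230, 180)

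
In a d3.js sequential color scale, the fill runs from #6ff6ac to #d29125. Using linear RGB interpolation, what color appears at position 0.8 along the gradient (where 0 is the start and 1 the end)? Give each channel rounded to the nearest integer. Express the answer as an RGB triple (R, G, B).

#6ff6ac → (111, 246, 172); #d29125 → (210, 145, 37).
R = 111 + 0.8 × (210 − 111) = 111 + 0.8 × 99 = 190.2 → 190
G = 246 + 0.8 × (145 − 246) = 246 + 0.8 × -101 = 165.2 → 165
B = 172 + 0.8 × (37 − 172) = 172 + 0.8 × -135 = 64 → 64

(190, 165, 64)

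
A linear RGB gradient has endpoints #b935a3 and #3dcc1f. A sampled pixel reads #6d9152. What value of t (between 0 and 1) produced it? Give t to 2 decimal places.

Invert the lerp on the G channel (largest span, 151): t = (145 − 53) / (204 − 53) = 92/151 = 0.60927.
Check on R: (109 − 185)/(61 − 185) = 0.6129 ✓

0.61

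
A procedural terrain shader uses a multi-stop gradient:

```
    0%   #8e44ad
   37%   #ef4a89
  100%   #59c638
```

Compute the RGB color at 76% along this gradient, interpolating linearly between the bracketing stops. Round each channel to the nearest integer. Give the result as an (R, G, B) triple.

76% lies between the 37% and 100% stops, so the local fraction is t = (76 − 37)/(100 − 37) = 39/63 ≈ 0.619.
#ef4a89 → (239, 74, 137); #59c638 → (89, 198, 56).
R = 239 + 0.619 × (89 − 239) = 146.15 → 146
G = 74 + 0.619 × (198 − 74) = 150.756 → 151
B = 137 + 0.619 × (56 − 137) = 86.861 → 87

(146, 151, 87)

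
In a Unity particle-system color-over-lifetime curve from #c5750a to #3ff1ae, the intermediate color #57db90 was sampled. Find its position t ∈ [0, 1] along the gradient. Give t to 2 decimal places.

Invert the lerp on the B channel (largest span, 164): t = (144 − 10) / (174 − 10) = 134/164 = 0.81707.
Check on R: (87 − 197)/(63 − 197) = 0.8209 ✓

0.82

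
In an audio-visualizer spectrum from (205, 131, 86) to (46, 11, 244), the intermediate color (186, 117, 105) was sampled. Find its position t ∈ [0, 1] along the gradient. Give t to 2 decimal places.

Invert the lerp on the R channel (largest span, 159): t = (186 − 205) / (46 − 205) = -19/-159 = 0.1195.
Check on G: (117 − 131)/(11 − 131) = 0.1167 ✓

0.12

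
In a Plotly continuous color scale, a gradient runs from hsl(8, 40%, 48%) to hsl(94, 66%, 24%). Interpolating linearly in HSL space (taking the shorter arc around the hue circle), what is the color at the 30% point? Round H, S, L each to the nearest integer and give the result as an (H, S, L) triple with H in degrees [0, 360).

(34, 48, 41)

Hue arc: Δh = 94 − 8 = 86° (|Δh| ≤ 180, already the shorter path).
H = 8 + 0.3 × (86) = 33.8 → 34°
S = 40 + 0.3 × (66 − 40) = 47.8 → 48%
L = 48 + 0.3 × (24 − 48) = 40.8 → 41%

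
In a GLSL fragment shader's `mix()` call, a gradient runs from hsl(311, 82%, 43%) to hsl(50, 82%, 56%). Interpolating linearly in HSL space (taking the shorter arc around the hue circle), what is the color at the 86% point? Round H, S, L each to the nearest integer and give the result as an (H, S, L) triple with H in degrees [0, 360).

Hue: 50 − 311 = -261°, but |-261| > 180 so the shorter arc goes the other way: Δh = -261 + 360 = 99°.
H = 311 + 0.86 × (99) = 396.14 → 396 → 396 mod 360 = 36°
S = 82 + 0.86 × (82 − 82) = 82 → 82%
L = 43 + 0.86 × (56 − 43) = 54.18 → 54%

(36, 82, 54)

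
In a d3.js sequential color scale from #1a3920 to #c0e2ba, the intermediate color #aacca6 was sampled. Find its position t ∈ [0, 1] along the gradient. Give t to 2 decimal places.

0.87

Invert the lerp on the G channel (largest span, 169): t = (204 − 57) / (226 − 57) = 147/169 = 0.86982.
Check on R: (170 − 26)/(192 − 26) = 0.8675 ✓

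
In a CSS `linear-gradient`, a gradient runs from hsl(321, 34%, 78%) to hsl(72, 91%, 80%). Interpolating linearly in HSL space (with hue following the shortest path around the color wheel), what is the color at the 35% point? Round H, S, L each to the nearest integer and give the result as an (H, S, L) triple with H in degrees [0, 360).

Hue: 72 − 321 = -249°, but |-249| > 180 so the shorter arc goes the other way: Δh = -249 + 360 = 111°.
H = 321 + 0.35 × (111) = 359.85 → 360 → 360 mod 360 = 0°
S = 34 + 0.35 × (91 − 34) = 53.95 → 54%
L = 78 + 0.35 × (80 − 78) = 78.7 → 79%

(0, 54, 79)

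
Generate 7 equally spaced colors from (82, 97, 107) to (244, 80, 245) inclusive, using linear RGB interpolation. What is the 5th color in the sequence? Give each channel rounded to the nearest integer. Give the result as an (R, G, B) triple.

(190, 86, 199)

With 7 swatches and endpoints inclusive, swatch 5 sits at t = (5 − 1)/(7 − 1) = 4/6 ≈ 0.6667.
R = 82 + 0.6667 × (244 − 82) = 190.005 → 190
G = 97 + 0.6667 × (80 − 97) = 85.666 → 86
B = 107 + 0.6667 × (245 − 107) = 199.005 → 199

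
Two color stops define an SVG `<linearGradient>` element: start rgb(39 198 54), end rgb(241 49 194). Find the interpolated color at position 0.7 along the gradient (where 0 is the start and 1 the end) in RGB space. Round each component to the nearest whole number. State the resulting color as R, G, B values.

(180, 94, 152)

R = 39 + 0.7 × (241 − 39) = 39 + 0.7 × 202 = 180.4 → 180
G = 198 + 0.7 × (49 − 198) = 198 + 0.7 × -149 = 93.7 → 94
B = 54 + 0.7 × (194 − 54) = 54 + 0.7 × 140 = 152 → 152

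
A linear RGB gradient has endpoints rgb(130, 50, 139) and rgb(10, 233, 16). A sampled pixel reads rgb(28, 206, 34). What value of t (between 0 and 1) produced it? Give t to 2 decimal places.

0.85

Invert the lerp on the G channel (largest span, 183): t = (206 − 50) / (233 − 50) = 156/183 = 0.85246.
Check on R: (28 − 130)/(10 − 130) = 0.85 ✓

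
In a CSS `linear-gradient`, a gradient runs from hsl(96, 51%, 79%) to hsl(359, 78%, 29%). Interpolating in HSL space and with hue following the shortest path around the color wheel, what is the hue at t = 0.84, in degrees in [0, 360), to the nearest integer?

15

Hue: 359 − 96 = 263°, but |263| > 180 so the shorter arc goes the other way: Δh = 263 − 360 = -97°.
H = 96 + 0.84 × (-97) = 14.52 → 15°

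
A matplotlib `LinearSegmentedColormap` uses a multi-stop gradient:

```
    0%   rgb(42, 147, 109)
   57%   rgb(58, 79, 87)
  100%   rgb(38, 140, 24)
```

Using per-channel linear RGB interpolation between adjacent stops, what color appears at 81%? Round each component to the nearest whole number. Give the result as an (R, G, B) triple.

(47, 113, 52)

81% lies between the 57% and 100% stops, so the local fraction is t = (81 − 57)/(100 − 57) = 24/43 ≈ 0.5581.
R = 58 + 0.5581 × (38 − 58) = 46.838 → 47
G = 79 + 0.5581 × (140 − 79) = 113.044 → 113
B = 87 + 0.5581 × (24 − 87) = 51.84 → 52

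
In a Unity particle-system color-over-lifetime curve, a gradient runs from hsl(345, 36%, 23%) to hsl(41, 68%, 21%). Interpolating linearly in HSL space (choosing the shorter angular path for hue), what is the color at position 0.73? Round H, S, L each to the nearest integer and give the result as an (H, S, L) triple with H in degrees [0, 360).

Hue: 41 − 345 = -304°, but |-304| > 180 so the shorter arc goes the other way: Δh = -304 + 360 = 56°.
H = 345 + 0.73 × (56) = 385.88 → 386 → 386 mod 360 = 26°
S = 36 + 0.73 × (68 − 36) = 59.36 → 59%
L = 23 + 0.73 × (21 − 23) = 21.54 → 22%

(26, 59, 22)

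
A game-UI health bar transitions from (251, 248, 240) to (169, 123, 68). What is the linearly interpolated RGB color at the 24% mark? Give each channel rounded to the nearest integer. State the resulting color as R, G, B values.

24% corresponds to t = 0.24.
R = 251 + 0.24 × (169 − 251) = 251 + 0.24 × -82 = 231.32 → 231
G = 248 + 0.24 × (123 − 248) = 248 + 0.24 × -125 = 218 → 218
B = 240 + 0.24 × (68 − 240) = 240 + 0.24 × -172 = 198.72 → 199

(231, 218, 199)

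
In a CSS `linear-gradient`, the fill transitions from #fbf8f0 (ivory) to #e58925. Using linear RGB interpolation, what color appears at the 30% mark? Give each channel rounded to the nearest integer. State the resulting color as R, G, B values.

#fbf8f0 → (251, 248, 240); #e58925 → (229, 137, 37).
30% corresponds to t = 0.3.
R = 251 + 0.3 × (229 − 251) = 251 + 0.3 × -22 = 244.4 → 244
G = 248 + 0.3 × (137 − 248) = 248 + 0.3 × -111 = 214.7 → 215
B = 240 + 0.3 × (37 − 240) = 240 + 0.3 × -203 = 179.1 → 179

(244, 215, 179)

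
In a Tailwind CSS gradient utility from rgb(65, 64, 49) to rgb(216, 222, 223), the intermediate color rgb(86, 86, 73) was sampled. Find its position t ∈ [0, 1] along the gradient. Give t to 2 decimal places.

0.14

Invert the lerp on the B channel (largest span, 174): t = (73 − 49) / (223 − 49) = 24/174 = 0.13793.
Check on R: (86 − 65)/(216 − 65) = 0.1391 ✓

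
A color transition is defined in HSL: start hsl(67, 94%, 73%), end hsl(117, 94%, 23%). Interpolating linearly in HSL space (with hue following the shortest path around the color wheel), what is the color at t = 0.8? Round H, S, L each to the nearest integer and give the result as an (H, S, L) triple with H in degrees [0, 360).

(107, 94, 33)

Hue arc: Δh = 117 − 67 = 50° (|Δh| ≤ 180, already the shorter path).
H = 67 + 0.8 × (50) = 107 → 107°
S = 94 + 0.8 × (94 − 94) = 94 → 94%
L = 73 + 0.8 × (23 − 73) = 33 → 33%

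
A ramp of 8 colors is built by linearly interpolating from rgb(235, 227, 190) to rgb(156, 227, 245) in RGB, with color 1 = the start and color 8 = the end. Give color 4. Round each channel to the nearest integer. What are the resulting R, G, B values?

With 8 swatches and endpoints inclusive, swatch 4 sits at t = (4 − 1)/(8 − 1) = 3/7 ≈ 0.4286.
R = 235 + 0.4286 × (156 − 235) = 201.141 → 201
G = 227 + 0.4286 × (227 − 227) = 227 → 227
B = 190 + 0.4286 × (245 − 190) = 213.573 → 214

(201, 227, 214)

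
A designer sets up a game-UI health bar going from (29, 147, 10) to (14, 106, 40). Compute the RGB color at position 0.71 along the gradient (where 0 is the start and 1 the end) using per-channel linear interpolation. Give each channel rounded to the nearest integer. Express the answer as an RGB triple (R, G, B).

(18, 118, 31)

R = 29 + 0.71 × (14 − 29) = 29 + 0.71 × -15 = 18.35 → 18
G = 147 + 0.71 × (106 − 147) = 147 + 0.71 × -41 = 117.89 → 118
B = 10 + 0.71 × (40 − 10) = 10 + 0.71 × 30 = 31.3 → 31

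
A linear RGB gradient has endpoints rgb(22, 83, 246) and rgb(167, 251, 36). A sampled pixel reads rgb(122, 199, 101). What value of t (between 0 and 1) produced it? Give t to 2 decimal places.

Invert the lerp on the B channel (largest span, 210): t = (101 − 246) / (36 − 246) = -145/-210 = 0.69048.
Check on R: (122 − 22)/(167 − 22) = 0.6897 ✓

0.69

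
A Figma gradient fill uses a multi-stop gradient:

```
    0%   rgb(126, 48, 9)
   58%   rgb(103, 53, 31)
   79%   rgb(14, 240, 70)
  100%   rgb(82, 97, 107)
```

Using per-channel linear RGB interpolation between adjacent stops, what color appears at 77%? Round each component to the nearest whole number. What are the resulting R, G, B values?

77% lies between the 58% and 79% stops, so the local fraction is t = (77 − 58)/(79 − 58) = 19/21 ≈ 0.9048.
R = 103 + 0.9048 × (14 − 103) = 22.473 → 22
G = 53 + 0.9048 × (240 − 53) = 222.198 → 222
B = 31 + 0.9048 × (70 − 31) = 66.287 → 66

(22, 222, 66)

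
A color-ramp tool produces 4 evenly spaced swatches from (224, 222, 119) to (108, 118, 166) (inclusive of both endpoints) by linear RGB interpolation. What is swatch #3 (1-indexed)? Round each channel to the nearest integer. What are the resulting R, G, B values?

(147, 153, 150)

With 4 swatches and endpoints inclusive, swatch 3 sits at t = (3 − 1)/(4 − 1) = 2/3 ≈ 0.6667.
R = 224 + 0.6667 × (108 − 224) = 146.663 → 147
G = 222 + 0.6667 × (118 − 222) = 152.663 → 153
B = 119 + 0.6667 × (166 − 119) = 150.335 → 150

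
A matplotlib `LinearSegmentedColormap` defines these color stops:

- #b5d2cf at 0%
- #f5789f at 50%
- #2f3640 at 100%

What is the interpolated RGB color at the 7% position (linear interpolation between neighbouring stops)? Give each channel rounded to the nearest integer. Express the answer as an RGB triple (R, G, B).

(190, 197, 200)

7% lies between the 0% and 50% stops, so the local fraction is t = (7 − 0)/(50 − 0) = 7/50 ≈ 0.14.
#b5d2cf → (181, 210, 207); #f5789f → (245, 120, 159).
R = 181 + 0.14 × (245 − 181) = 189.96 → 190
G = 210 + 0.14 × (120 − 210) = 197.4 → 197
B = 207 + 0.14 × (159 − 207) = 200.28 → 200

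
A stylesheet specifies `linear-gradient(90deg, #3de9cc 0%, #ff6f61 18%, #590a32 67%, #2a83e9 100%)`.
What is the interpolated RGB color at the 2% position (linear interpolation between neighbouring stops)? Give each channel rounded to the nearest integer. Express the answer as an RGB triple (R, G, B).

2% lies between the 0% and 18% stops, so the local fraction is t = (2 − 0)/(18 − 0) = 2/18 ≈ 0.1111.
#3de9cc → (61, 233, 204); #ff6f61 → (255, 111, 97).
R = 61 + 0.1111 × (255 − 61) = 82.553 → 83
G = 233 + 0.1111 × (111 − 233) = 219.446 → 219
B = 204 + 0.1111 × (97 − 204) = 192.112 → 192

(83, 219, 192)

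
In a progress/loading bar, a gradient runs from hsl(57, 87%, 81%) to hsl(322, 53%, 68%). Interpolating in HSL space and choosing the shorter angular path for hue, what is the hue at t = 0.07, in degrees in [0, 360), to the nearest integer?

50

Hue: 322 − 57 = 265°, but |265| > 180 so the shorter arc goes the other way: Δh = 265 − 360 = -95°.
H = 57 + 0.07 × (-95) = 50.35 → 50°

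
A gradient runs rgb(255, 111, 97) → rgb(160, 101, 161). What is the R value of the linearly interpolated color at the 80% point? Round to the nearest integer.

179

R = 255 + 0.8 × (160 − 255) = 179 → 179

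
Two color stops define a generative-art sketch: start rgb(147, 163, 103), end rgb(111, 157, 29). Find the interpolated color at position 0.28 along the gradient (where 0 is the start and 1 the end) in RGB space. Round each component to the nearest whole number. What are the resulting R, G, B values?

(137, 161, 82)

R = 147 + 0.28 × (111 − 147) = 147 + 0.28 × -36 = 136.92 → 137
G = 163 + 0.28 × (157 − 163) = 163 + 0.28 × -6 = 161.32 → 161
B = 103 + 0.28 × (29 − 103) = 103 + 0.28 × -74 = 82.28 → 82
So the blended color is (137, 161, 82), about #89a152.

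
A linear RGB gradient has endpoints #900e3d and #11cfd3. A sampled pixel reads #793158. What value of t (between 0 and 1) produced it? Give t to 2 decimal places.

0.18

Invert the lerp on the G channel (largest span, 193): t = (49 − 14) / (207 − 14) = 35/193 = 0.18135.
Check on R: (121 − 144)/(17 − 144) = 0.1811 ✓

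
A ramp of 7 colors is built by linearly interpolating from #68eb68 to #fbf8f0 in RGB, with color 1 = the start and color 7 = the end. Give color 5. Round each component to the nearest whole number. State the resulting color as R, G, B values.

(202, 244, 195)

With 7 swatches and endpoints inclusive, swatch 5 sits at t = (5 − 1)/(7 − 1) = 4/6 ≈ 0.6667.
#68eb68 → (104, 235, 104); #fbf8f0 → (251, 248, 240).
R = 104 + 0.6667 × (251 − 104) = 202.005 → 202
G = 235 + 0.6667 × (248 − 235) = 243.667 → 244
B = 104 + 0.6667 × (240 − 104) = 194.671 → 195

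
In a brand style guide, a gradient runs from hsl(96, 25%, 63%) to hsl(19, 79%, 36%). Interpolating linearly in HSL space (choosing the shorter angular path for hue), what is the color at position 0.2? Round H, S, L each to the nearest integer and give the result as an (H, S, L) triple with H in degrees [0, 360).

(81, 36, 58)

Hue arc: Δh = 19 − 96 = -77° (|Δh| ≤ 180, already the shorter path).
H = 96 + 0.2 × (-77) = 80.6 → 81°
S = 25 + 0.2 × (79 − 25) = 35.8 → 36%
L = 63 + 0.2 × (36 − 63) = 57.6 → 58%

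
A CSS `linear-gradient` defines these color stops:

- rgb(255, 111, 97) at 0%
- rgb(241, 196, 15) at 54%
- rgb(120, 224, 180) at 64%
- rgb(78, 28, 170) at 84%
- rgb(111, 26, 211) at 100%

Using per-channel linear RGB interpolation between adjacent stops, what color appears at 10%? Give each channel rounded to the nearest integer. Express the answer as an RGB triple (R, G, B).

(252, 127, 82)

10% lies between the 0% and 54% stops, so the local fraction is t = (10 − 0)/(54 − 0) = 10/54 ≈ 0.1852.
R = 255 + 0.1852 × (241 − 255) = 252.407 → 252
G = 111 + 0.1852 × (196 − 111) = 126.742 → 127
B = 97 + 0.1852 × (15 − 97) = 81.814 → 82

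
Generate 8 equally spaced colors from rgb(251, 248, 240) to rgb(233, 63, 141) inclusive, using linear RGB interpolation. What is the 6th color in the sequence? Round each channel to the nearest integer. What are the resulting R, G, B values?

(238, 116, 169)

With 8 swatches and endpoints inclusive, swatch 6 sits at t = (6 − 1)/(8 − 1) = 5/7 ≈ 0.7143.
R = 251 + 0.7143 × (233 − 251) = 238.143 → 238
G = 248 + 0.7143 × (63 − 248) = 115.855 → 116
B = 240 + 0.7143 × (141 − 240) = 169.284 → 169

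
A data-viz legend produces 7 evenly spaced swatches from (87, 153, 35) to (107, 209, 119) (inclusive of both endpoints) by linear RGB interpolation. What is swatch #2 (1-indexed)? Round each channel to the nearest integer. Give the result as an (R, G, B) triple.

(90, 162, 49)

With 7 swatches and endpoints inclusive, swatch 2 sits at t = (2 − 1)/(7 − 1) = 1/6 ≈ 0.1667.
R = 87 + 0.1667 × (107 − 87) = 90.334 → 90
G = 153 + 0.1667 × (209 − 153) = 162.335 → 162
B = 35 + 0.1667 × (119 − 35) = 49.003 → 49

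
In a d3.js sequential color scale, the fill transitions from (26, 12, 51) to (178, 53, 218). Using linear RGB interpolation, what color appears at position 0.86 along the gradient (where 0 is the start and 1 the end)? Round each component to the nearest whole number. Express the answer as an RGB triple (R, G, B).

R = 26 + 0.86 × (178 − 26) = 26 + 0.86 × 152 = 156.72 → 157
G = 12 + 0.86 × (53 − 12) = 12 + 0.86 × 41 = 47.26 → 47
B = 51 + 0.86 × (218 − 51) = 51 + 0.86 × 167 = 194.62 → 195
So the blended color is (157, 47, 195), about #9d2fc3.

(157, 47, 195)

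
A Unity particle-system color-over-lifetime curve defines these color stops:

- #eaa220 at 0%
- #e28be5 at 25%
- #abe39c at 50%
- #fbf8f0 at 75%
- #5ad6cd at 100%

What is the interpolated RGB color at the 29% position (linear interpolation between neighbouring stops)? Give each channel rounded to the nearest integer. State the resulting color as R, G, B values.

29% lies between the 25% and 50% stops, so the local fraction is t = (29 − 25)/(50 − 25) = 4/25 ≈ 0.16.
#e28be5 → (226, 139, 229); #abe39c → (171, 227, 156).
R = 226 + 0.16 × (171 − 226) = 217.2 → 217
G = 139 + 0.16 × (227 − 139) = 153.08 → 153
B = 229 + 0.16 × (156 − 229) = 217.32 → 217

(217, 153, 217)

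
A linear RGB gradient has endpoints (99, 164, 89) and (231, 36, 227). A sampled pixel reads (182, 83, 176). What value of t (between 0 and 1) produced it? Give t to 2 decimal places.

0.63

Invert the lerp on the B channel (largest span, 138): t = (176 − 89) / (227 − 89) = 87/138 = 0.63043.
Check on R: (182 − 99)/(231 − 99) = 0.6288 ✓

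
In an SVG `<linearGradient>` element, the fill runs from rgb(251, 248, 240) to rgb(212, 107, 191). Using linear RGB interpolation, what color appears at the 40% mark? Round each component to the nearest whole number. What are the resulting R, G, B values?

(235, 192, 220)

40% corresponds to t = 0.4.
R = 251 + 0.4 × (212 − 251) = 251 + 0.4 × -39 = 235.4 → 235
G = 248 + 0.4 × (107 − 248) = 248 + 0.4 × -141 = 191.6 → 192
B = 240 + 0.4 × (191 − 240) = 240 + 0.4 × -49 = 220.4 → 220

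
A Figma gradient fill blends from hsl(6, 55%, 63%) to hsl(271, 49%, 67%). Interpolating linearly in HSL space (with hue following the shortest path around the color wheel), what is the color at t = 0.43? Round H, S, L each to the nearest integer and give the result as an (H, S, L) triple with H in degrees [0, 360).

Hue: 271 − 6 = 265°, but |265| > 180 so the shorter arc goes the other way: Δh = 265 − 360 = -95°.
H = 6 + 0.43 × (-95) = -34.85 → -35 → -35 mod 360 = 325°
S = 55 + 0.43 × (49 − 55) = 52.42 → 52%
L = 63 + 0.43 × (67 − 63) = 64.72 → 65%

(325, 52, 65)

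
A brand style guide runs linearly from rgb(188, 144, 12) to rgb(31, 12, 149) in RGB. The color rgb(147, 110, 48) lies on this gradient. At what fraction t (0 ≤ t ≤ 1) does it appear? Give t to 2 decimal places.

Invert the lerp on the R channel (largest span, 157): t = (147 − 188) / (31 − 188) = -41/-157 = 0.26115.
Check on G: (110 − 144)/(12 − 144) = 0.2576 ✓

0.26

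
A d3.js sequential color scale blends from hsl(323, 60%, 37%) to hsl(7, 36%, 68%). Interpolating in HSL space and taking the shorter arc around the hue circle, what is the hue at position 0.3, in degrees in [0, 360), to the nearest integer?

336

Hue: 7 − 323 = -316°, but |-316| > 180 so the shorter arc goes the other way: Δh = -316 + 360 = 44°.
H = 323 + 0.3 × (44) = 336.2 → 336°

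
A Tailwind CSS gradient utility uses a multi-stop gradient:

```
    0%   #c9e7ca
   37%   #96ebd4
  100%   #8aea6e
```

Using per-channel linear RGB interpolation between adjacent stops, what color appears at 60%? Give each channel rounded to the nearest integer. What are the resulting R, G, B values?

(146, 235, 175)

60% lies between the 37% and 100% stops, so the local fraction is t = (60 − 37)/(100 − 37) = 23/63 ≈ 0.3651.
#96ebd4 → (150, 235, 212); #8aea6e → (138, 234, 110).
R = 150 + 0.3651 × (138 − 150) = 145.619 → 146
G = 235 + 0.3651 × (234 − 235) = 234.635 → 235
B = 212 + 0.3651 × (110 − 212) = 174.76 → 175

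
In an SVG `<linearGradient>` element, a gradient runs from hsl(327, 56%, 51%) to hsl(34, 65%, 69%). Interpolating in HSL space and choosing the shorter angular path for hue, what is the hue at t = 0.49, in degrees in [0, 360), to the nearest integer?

Hue: 34 − 327 = -293°, but |-293| > 180 so the shorter arc goes the other way: Δh = -293 + 360 = 67°.
H = 327 + 0.49 × (67) = 359.83 → 360 → 360 mod 360 = 0°

0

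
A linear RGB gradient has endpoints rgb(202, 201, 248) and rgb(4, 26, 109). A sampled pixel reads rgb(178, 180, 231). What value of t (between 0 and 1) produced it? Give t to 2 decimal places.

0.12

Invert the lerp on the R channel (largest span, 198): t = (178 − 202) / (4 − 202) = -24/-198 = 0.12121.
Check on G: (180 − 201)/(26 − 201) = 0.12 ✓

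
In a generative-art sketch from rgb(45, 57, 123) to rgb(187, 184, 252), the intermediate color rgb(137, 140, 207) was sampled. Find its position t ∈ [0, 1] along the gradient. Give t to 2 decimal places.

Invert the lerp on the R channel (largest span, 142): t = (137 − 45) / (187 − 45) = 92/142 = 0.64789.
Check on G: (140 − 57)/(184 − 57) = 0.6535 ✓

0.65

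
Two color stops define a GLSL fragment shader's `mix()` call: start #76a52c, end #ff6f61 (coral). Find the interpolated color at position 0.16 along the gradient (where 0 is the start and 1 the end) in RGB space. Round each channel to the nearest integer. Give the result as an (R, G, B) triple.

(140, 156, 52)

#76a52c → (118, 165, 44); #ff6f61 → (255, 111, 97).
R = 118 + 0.16 × (255 − 118) = 118 + 0.16 × 137 = 139.92 → 140
G = 165 + 0.16 × (111 − 165) = 165 + 0.16 × -54 = 156.36 → 156
B = 44 + 0.16 × (97 − 44) = 44 + 0.16 × 53 = 52.48 → 52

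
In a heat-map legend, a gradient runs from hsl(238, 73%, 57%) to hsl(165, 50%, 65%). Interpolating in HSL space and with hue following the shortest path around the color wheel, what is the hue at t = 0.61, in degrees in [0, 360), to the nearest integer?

193

Hue arc: Δh = 165 − 238 = -73° (|Δh| ≤ 180, already the shorter path).
H = 238 + 0.61 × (-73) = 193.47 → 193°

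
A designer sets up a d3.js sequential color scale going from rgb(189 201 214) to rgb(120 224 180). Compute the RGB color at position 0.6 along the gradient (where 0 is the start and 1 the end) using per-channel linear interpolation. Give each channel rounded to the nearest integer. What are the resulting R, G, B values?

(148, 215, 194)

R = 189 + 0.6 × (120 − 189) = 189 + 0.6 × -69 = 147.6 → 148
G = 201 + 0.6 × (224 − 201) = 201 + 0.6 × 23 = 214.8 → 215
B = 214 + 0.6 × (180 − 214) = 214 + 0.6 × -34 = 193.6 → 194
So the blended color is (148, 215, 194), about #94d7c2.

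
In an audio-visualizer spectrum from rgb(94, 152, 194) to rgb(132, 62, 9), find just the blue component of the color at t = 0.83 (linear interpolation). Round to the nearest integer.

40

B = 194 + 0.83 × (9 − 194) = 40.45 → 40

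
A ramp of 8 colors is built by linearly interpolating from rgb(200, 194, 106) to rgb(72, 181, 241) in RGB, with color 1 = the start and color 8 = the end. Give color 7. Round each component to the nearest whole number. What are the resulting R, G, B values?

(90, 183, 222)

With 8 swatches and endpoints inclusive, swatch 7 sits at t = (7 − 1)/(8 − 1) = 6/7 ≈ 0.8571.
R = 200 + 0.8571 × (72 − 200) = 90.291 → 90
G = 194 + 0.8571 × (181 − 194) = 182.858 → 183
B = 106 + 0.8571 × (241 − 106) = 221.709 → 222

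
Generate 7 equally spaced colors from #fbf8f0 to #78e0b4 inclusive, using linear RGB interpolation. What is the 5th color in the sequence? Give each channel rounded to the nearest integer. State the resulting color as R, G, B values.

With 7 swatches and endpoints inclusive, swatch 5 sits at t = (5 − 1)/(7 − 1) = 4/6 ≈ 0.6667.
#fbf8f0 → (251, 248, 240); #78e0b4 → (120, 224, 180).
R = 251 + 0.6667 × (120 − 251) = 163.662 → 164
G = 248 + 0.6667 × (224 − 248) = 231.999 → 232
B = 240 + 0.6667 × (180 − 240) = 199.998 → 200

(164, 232, 200)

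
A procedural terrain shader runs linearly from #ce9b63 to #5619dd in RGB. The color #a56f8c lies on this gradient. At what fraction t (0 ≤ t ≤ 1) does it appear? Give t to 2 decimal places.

Invert the lerp on the G channel (largest span, 130): t = (111 − 155) / (25 − 155) = -44/-130 = 0.33846.
Check on R: (165 − 206)/(86 − 206) = 0.3417 ✓

0.34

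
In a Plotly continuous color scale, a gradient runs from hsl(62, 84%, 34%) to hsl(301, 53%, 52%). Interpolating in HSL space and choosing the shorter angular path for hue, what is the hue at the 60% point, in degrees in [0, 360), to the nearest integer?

349

Hue: 301 − 62 = 239°, but |239| > 180 so the shorter arc goes the other way: Δh = 239 − 360 = -121°.
H = 62 + 0.6 × (-121) = -10.6 → -11 → -11 mod 360 = 349°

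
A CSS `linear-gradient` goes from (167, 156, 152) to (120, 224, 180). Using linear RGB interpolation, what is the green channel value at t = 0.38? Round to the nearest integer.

182

G = 156 + 0.38 × (224 − 156) = 181.84 → 182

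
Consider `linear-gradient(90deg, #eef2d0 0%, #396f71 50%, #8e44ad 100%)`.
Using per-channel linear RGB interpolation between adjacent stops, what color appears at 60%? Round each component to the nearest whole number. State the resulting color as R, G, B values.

(74, 102, 125)

60% lies between the 50% and 100% stops, so the local fraction is t = (60 − 50)/(100 − 50) = 10/50 ≈ 0.2.
#396f71 → (57, 111, 113); #8e44ad → (142, 68, 173).
R = 57 + 0.2 × (142 − 57) = 74 → 74
G = 111 + 0.2 × (68 − 111) = 102.4 → 102
B = 113 + 0.2 × (173 − 113) = 125 → 125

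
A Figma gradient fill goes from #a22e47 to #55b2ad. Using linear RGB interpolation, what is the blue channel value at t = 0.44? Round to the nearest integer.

116

B₁ = 71 (from #a22e47), B₂ = 173 (from #55b2ad).
B = 71 + 0.44 × (173 − 71) = 115.88 → 116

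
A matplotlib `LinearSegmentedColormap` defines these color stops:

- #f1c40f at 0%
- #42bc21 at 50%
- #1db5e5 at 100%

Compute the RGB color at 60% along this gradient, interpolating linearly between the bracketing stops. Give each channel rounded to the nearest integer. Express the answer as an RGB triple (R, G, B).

(59, 187, 72)

60% lies between the 50% and 100% stops, so the local fraction is t = (60 − 50)/(100 − 50) = 10/50 ≈ 0.2.
#42bc21 → (66, 188, 33); #1db5e5 → (29, 181, 229).
R = 66 + 0.2 × (29 − 66) = 58.6 → 59
G = 188 + 0.2 × (181 − 188) = 186.6 → 187
B = 33 + 0.2 × (229 − 33) = 72.2 → 72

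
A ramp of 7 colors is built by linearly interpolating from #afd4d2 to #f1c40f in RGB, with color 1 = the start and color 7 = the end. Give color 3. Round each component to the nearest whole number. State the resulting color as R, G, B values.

(197, 207, 145)

With 7 swatches and endpoints inclusive, swatch 3 sits at t = (3 − 1)/(7 − 1) = 2/6 ≈ 0.3333.
#afd4d2 → (175, 212, 210); #f1c40f → (241, 196, 15).
R = 175 + 0.3333 × (241 − 175) = 196.998 → 197
G = 212 + 0.3333 × (196 − 212) = 206.667 → 207
B = 210 + 0.3333 × (15 − 210) = 145.007 → 145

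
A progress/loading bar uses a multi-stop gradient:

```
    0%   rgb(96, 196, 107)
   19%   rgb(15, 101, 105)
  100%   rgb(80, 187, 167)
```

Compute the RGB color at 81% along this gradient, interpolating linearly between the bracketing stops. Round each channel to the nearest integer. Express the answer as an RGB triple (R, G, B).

81% lies between the 19% and 100% stops, so the local fraction is t = (81 − 19)/(100 − 19) = 62/81 ≈ 0.7654.
R = 15 + 0.7654 × (80 − 15) = 64.751 → 65
G = 101 + 0.7654 × (187 − 101) = 166.824 → 167
B = 105 + 0.7654 × (167 − 105) = 152.455 → 152

(65, 167, 152)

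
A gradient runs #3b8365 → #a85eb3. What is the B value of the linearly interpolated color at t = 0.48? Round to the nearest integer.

B₁ = 101 (from #3b8365), B₂ = 179 (from #a85eb3).
B = 101 + 0.48 × (179 − 101) = 138.44 → 138

138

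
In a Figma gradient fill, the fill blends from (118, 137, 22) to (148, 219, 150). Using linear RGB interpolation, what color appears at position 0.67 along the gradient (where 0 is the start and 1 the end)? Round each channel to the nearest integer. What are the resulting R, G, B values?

R = 118 + 0.67 × (148 − 118) = 118 + 0.67 × 30 = 138.1 → 138
G = 137 + 0.67 × (219 − 137) = 137 + 0.67 × 82 = 191.94 → 192
B = 22 + 0.67 × (150 − 22) = 22 + 0.67 × 128 = 107.76 → 108
So the blended color is (138, 192, 108), about #8ac06c.

(138, 192, 108)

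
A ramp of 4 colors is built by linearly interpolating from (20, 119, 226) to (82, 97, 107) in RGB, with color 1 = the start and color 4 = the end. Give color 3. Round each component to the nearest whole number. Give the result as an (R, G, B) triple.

With 4 swatches and endpoints inclusive, swatch 3 sits at t = (3 − 1)/(4 − 1) = 2/3 ≈ 0.6667.
R = 20 + 0.6667 × (82 − 20) = 61.335 → 61
G = 119 + 0.6667 × (97 − 119) = 104.333 → 104
B = 226 + 0.6667 × (107 − 226) = 146.663 → 147

(61, 104, 147)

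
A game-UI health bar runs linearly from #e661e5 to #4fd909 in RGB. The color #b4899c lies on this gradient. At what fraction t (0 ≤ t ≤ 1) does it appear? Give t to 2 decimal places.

Invert the lerp on the B channel (largest span, 220): t = (156 − 229) / (9 − 229) = -73/-220 = 0.33182.
Check on R: (180 − 230)/(79 − 230) = 0.3311 ✓

0.33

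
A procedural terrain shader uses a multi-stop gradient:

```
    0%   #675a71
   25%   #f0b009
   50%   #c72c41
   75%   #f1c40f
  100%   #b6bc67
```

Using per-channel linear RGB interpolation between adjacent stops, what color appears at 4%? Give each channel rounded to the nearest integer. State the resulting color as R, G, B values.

(125, 104, 96)

4% lies between the 0% and 25% stops, so the local fraction is t = (4 − 0)/(25 − 0) = 4/25 ≈ 0.16.
#675a71 → (103, 90, 113); #f0b009 → (240, 176, 9).
R = 103 + 0.16 × (240 − 103) = 124.92 → 125
G = 90 + 0.16 × (176 − 90) = 103.76 → 104
B = 113 + 0.16 × (9 − 113) = 96.36 → 96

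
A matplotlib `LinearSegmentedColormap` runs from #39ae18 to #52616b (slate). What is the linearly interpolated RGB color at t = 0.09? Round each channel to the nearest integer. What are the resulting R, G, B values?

(59, 167, 31)

#39ae18 → (57, 174, 24); #52616b → (82, 97, 107).
R = 57 + 0.09 × (82 − 57) = 57 + 0.09 × 25 = 59.25 → 59
G = 174 + 0.09 × (97 − 174) = 174 + 0.09 × -77 = 167.07 → 167
B = 24 + 0.09 × (107 − 24) = 24 + 0.09 × 83 = 31.47 → 31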